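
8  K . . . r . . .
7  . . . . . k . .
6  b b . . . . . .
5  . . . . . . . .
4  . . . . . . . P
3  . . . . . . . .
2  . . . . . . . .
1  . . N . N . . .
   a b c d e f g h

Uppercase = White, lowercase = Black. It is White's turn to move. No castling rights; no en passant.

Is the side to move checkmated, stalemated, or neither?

White to move; white king on a8.
In check: yes, from the black rook on e8.
King squares — a7: attacked by Bb6; b7: attacked by Ba6; b8: attacked by Re8.
Legal moves for White: none.
In check with no legal moves → checkmate.

checkmate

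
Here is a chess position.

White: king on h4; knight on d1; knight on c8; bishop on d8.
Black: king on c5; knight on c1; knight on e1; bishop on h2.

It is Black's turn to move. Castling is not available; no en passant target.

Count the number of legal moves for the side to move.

21

Black to move; king on c5.
In check: no.
Legal moves: Kc6, Kd5, Kb5, Kd4, Kc4, Kb4, Bb8, Bc7, Bd6, Be5, Bf4, Bg3+, Bg1, Nf3+, Ned3, Ng2+, Nc2, Ncd3, Nb3, Ne2, Na2.
Count: 21.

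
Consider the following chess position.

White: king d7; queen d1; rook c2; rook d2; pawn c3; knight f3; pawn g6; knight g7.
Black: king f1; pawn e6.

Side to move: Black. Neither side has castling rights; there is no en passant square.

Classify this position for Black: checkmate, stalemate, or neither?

Black to move; black king on f1.
In check: yes, from the white queen on d1.
King squares — e1: attacked by Qd1; g1: attacked by Qd1; e2: attacked by Qd1; f2: attacked by Rd2; g2: attacked by Rd2.
Legal moves for Black: none.
In check with no legal moves → checkmate.

checkmate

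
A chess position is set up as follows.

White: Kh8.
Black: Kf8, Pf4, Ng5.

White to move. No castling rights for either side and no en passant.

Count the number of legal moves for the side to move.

0

White to move; king on h8.
In check: no.
Legal moves: none.
Count: 0.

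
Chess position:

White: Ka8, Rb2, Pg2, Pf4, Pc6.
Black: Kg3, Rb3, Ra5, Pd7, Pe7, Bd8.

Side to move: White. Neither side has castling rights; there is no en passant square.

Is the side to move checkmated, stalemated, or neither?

checkmate

White to move; white king on a8.
In check: yes, from the black rook on a5.
King squares — a7: attacked by Ra5; b7: attacked by Rb3; b8: attacked by Rb3.
Legal moves for White: none.
In check with no legal moves → checkmate.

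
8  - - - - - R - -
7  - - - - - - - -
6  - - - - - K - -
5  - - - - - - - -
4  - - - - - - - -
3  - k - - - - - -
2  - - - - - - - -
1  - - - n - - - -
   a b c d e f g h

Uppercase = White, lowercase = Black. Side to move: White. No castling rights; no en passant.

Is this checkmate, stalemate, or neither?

White to move; white king on f6.
In check: no.
Legal moves for White: Rh8, Rg8, Re8, Rd8, Rc8, Rb8+, Ra8, Rf7, Kg7, Kf7, Ke7, Kg6, Ke6, Kg5, Kf5, Ke5.
White has 16 legal moves and is not in check → neither.

neither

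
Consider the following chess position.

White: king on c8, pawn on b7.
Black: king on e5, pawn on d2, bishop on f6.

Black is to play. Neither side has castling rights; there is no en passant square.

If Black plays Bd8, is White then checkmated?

no

After Bd8: white king on c8; in check: no.
White is not in check, so this cannot be checkmate.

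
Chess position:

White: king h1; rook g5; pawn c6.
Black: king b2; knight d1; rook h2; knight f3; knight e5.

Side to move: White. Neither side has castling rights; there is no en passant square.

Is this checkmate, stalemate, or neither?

checkmate

White to move; white king on h1.
In check: yes, from the black rook on h2.
King squares — g1: attacked by Nf3; g2: attacked by Rh2; h2: attacked by Nf3.
Legal moves for White: none.
In check with no legal moves → checkmate.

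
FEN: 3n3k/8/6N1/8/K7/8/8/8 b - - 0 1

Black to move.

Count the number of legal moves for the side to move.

3

Black to move; king on h8.
In check: yes, from the white knight on g6.
Legal moves: Kg8, Kh7, Kg7.
Count: 3.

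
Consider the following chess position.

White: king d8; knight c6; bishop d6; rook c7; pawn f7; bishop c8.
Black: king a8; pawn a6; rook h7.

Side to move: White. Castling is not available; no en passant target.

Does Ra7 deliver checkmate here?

After Ra7: black king on a8; in check: yes, from the white rook on a7.
King squares — a7: attacked by Nc6; b7: attacked by Ra7; b8: attacked by Nc6.
Black has no legal moves → checkmate.

yes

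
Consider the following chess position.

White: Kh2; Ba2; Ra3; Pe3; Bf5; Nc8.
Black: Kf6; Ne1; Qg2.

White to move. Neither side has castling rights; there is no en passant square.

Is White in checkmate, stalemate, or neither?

White to move; white king on h2.
In check: yes, from the black queen on g2.
King squares — g1: attacked by Qg2; h1: attacked by Qg2; g2: attacked by Ne1; g3: attacked by Qg2; h3: attacked by Qg2.
Legal moves for White: none.
In check with no legal moves → checkmate.

checkmate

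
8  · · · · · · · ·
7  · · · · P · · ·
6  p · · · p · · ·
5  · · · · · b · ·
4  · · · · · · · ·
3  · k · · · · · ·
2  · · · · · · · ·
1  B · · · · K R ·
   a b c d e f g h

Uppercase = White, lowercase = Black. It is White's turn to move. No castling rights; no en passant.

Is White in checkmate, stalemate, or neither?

White to move; white king on f1.
In check: no.
Legal moves for White include: Rg8, Rg7, Rg6, Rg5, Rg4, Rg3+, Rg2, Rh1, Kg2, Kf2, Ke2, Ke1, Bh8, Bg7, Bf6, Be5, Bd4, Bc3, ... (list truncated; more exist).
White has legal moves and is not in check → neither.

neither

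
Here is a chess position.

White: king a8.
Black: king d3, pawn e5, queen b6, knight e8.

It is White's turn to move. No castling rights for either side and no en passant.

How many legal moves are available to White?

White to move; king on a8.
In check: no.
Legal moves: none.
Count: 0.

0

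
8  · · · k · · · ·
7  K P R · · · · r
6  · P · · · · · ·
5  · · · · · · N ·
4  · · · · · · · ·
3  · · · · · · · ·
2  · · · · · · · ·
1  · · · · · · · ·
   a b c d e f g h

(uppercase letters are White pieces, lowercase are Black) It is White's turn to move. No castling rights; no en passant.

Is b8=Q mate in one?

After b8=Q: black king on d8; in check: yes, from the white queen on b8.
King squares — c7: attacked by Pb6; d7: attacked by Rc7; e7: attacked by Rc7; c8: attacked by Rc7; e8: attacked by Qb8.
Black has no legal moves → checkmate.

yes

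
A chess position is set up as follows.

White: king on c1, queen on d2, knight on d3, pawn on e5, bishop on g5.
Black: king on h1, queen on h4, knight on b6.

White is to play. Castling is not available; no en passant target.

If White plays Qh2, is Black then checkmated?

no

After Qh2: black king on h1; in check: yes, from the white queen on h2.
Black has 2 legal replies: Kxh2, Qxh2.
In check but a legal move exists → not checkmate.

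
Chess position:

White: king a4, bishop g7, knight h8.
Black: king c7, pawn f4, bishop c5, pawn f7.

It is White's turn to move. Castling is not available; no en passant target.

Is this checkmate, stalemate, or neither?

neither

White to move; white king on a4.
In check: no.
Legal moves for White: Nxf7, Ng6, Bf8, Bh6, Bf6, Be5+, Bd4, Bc3, Bb2, Ba1, Kb5, Ka5, Kb3.
White has 13 legal moves and is not in check → neither.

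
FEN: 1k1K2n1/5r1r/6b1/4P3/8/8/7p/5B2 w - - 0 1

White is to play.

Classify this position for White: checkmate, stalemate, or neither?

neither

White to move; white king on d8.
In check: no.
Legal moves for White: Ke8, Ba6, Bb5, Bc4, Bh3, Bd3, Bg2, Be2, e6.
White has 9 legal moves and is not in check → neither.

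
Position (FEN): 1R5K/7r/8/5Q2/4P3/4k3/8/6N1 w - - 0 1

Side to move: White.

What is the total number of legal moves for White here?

White to move; king on h8.
In check: yes, from the black rook on h7.
Legal moves: Kg8, Kxh7, Qxh7.
Count: 3.

3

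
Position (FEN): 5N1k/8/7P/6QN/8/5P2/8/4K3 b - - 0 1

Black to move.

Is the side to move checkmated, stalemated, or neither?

stalemate

Black to move; black king on h8.
In check: no.
King squares — g7: attacked by Qg5; h7: attacked by Nf8; g8: attacked by Qg5.
Legal moves for Black: none.
Not in check and no legal moves → stalemate.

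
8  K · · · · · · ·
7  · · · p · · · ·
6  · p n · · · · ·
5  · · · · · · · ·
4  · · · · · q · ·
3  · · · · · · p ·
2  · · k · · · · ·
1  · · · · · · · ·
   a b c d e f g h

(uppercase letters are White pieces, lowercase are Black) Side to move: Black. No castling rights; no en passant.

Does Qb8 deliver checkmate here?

yes

After Qb8: white king on a8; in check: yes, from the black queen on b8.
King squares — a7: attacked by Nc6; b7: attacked by Qb8; b8: attacked by Nc6.
White has no legal moves → checkmate.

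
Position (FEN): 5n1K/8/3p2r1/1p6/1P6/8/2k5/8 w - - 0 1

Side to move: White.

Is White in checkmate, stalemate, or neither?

stalemate

White to move; white king on h8.
In check: no.
King squares — g7: attacked by Rg6; h7: attacked by Nf8; g8: attacked by Rg6.
Legal moves for White: none.
Not in check and no legal moves → stalemate.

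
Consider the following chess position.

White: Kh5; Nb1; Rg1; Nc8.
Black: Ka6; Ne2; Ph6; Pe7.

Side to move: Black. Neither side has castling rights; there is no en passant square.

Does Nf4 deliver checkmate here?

After Nf4: white king on h5; in check: yes, from the black knight on f4.
White has 3 legal replies: Kxh6, Kh4, Kg4.
In check but a legal move exists → not checkmate.

no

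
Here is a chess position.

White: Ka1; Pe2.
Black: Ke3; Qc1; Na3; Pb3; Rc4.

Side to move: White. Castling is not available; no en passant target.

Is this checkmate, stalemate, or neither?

White to move; white king on a1.
In check: yes, from the black queen on c1.
King squares — b1: attacked by Qc1; a2: attacked by Pb3; b2: attacked by Qc1.
Legal moves for White: none.
In check with no legal moves → checkmate.

checkmate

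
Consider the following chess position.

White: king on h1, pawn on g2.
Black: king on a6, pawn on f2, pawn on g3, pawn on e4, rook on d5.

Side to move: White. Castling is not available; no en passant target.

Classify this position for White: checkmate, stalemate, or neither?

White to move; white king on h1.
In check: no.
King squares — g1: attacked by Pf2; g2: own pawn; h2: attacked by Pg3.
Legal moves for White: none.
Not in check and no legal moves → stalemate.

stalemate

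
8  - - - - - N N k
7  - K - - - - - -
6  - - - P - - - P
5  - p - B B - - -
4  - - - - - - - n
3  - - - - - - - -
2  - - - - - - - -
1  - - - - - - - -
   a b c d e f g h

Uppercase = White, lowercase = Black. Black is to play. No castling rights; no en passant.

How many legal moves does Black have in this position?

Black to move; king on h8.
In check: yes, from the white bishop on e5.
Legal moves: none.
Count: 0.

0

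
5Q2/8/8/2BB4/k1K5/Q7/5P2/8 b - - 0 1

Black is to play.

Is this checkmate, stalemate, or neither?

checkmate

Black to move; black king on a4.
In check: yes, from the white queen on a3.
King squares — a3: attacked by Bc5; b3: attacked by Qa3; b4: attacked by Qa3; a5: attacked by Qa3; b5: attacked by Kc4.
Legal moves for Black: none.
In check with no legal moves → checkmate.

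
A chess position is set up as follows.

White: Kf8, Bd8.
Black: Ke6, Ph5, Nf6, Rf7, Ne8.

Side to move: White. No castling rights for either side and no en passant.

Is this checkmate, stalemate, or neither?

White to move; white king on f8.
In check: yes, from the black rook on f7.
King squares — e7: attacked by Ke6; f7: attacked by Ke6; g7: attacked by Rf7; e8: attacked by Nf6; g8: attacked by Nf6.
Legal moves for White: none.
In check with no legal moves → checkmate.

checkmate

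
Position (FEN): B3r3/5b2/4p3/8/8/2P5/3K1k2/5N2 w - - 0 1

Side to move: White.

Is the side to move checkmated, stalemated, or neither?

neither

White to move; white king on d2.
In check: no.
Legal moves for White: Bb7, Bc6, Bd5, Be4, Bf3, Bg2, Bh1, Kd3, Kc2, Kd1, Kc1, Ng3, Ne3, Nh2, c4.
White has 15 legal moves and is not in check → neither.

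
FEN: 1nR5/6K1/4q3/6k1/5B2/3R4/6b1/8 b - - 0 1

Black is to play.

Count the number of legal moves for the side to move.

5

Black to move; king on g5.
In check: yes, from the white bishop on f4.
Legal moves: Kh5, Kf5, Kh4, Kg4, Kxf4.
Count: 5.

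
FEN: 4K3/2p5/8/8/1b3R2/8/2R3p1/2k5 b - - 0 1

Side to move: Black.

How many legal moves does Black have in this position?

3

Black to move; king on c1.
In check: yes, from the white rook on c2.
Legal moves: Kxc2, Kd1, Kb1.
Count: 3.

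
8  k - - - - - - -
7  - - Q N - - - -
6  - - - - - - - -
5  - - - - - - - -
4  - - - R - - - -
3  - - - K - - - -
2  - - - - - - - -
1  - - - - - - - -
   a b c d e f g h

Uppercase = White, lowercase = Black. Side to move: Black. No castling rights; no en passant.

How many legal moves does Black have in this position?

0

Black to move; king on a8.
In check: no.
Legal moves: none.
Count: 0.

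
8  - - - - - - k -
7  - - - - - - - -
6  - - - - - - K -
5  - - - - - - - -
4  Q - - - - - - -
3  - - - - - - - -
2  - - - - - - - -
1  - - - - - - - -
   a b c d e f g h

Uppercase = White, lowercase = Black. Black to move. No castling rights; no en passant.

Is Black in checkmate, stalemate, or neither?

neither

Black to move; black king on g8.
In check: no.
Legal moves for Black: Kh8, Kf8.
Black has 2 legal moves and is not in check → neither.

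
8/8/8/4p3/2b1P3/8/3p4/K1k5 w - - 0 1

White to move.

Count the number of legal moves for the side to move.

White to move; king on a1.
In check: no.
Legal moves: none.
Count: 0.

0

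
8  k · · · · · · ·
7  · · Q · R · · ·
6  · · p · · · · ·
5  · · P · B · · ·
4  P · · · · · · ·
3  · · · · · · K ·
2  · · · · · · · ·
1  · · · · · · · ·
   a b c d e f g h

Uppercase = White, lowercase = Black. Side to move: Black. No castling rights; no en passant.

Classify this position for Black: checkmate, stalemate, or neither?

stalemate

Black to move; black king on a8.
In check: no.
King squares — a7: attacked by Qc7; b7: attacked by Qc7; b8: attacked by Qc7.
Legal moves for Black: none.
Not in check and no legal moves → stalemate.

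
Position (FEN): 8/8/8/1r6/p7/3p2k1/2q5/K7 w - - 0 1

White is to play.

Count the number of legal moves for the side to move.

0

White to move; king on a1.
In check: no.
Legal moves: none.
Count: 0.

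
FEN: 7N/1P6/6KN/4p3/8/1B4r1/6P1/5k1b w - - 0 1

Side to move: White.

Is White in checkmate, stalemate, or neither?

White to move; white king on g6.
In check: yes, from the black rook on g3.
Legal moves for White: Kh7, Kf7, Kf6, Kh5, Kf5, Ng4.
White is in check but has 6 legal moves → neither.

neither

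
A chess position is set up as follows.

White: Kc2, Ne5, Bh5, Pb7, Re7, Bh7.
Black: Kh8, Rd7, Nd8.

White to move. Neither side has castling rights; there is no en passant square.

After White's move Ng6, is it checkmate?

yes

After Ng6: black king on h8; in check: yes, from the white knight on g6.
King squares — g7: attacked by Re7; h7: attacked by Re7; g8: attacked by Bh7.
Black has no legal moves → checkmate.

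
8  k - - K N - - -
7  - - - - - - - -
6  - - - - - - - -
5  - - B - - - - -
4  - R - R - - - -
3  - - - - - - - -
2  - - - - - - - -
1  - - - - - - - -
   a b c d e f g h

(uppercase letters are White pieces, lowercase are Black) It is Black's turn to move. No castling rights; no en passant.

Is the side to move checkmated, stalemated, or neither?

stalemate

Black to move; black king on a8.
In check: no.
King squares — a7: attacked by Bc5; b7: attacked by Rb4; b8: attacked by Rb4.
Legal moves for Black: none.
Not in check and no legal moves → stalemate.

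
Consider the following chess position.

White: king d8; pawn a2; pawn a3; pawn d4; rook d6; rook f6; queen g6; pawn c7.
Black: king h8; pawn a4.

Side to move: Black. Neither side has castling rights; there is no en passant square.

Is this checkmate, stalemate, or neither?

Black to move; black king on h8.
In check: no.
King squares — g7: attacked by Qg6; h7: attacked by Qg6; g8: attacked by Qg6.
Legal moves for Black: none.
Not in check and no legal moves → stalemate.

stalemate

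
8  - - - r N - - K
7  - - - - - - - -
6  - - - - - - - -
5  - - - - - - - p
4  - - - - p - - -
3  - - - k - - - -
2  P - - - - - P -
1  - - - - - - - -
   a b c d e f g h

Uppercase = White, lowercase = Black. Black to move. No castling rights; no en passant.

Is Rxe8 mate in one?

no

After Rxe8: white king on h8; in check: yes, from the black rook on e8.
White has 2 legal replies: Kh7, Kg7.
In check but a legal move exists → not checkmate.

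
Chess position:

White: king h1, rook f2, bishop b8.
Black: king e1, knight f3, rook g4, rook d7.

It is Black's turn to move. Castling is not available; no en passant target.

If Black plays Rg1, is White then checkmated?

After Rg1: white king on h1; in check: yes, from the black rook on g1.
King squares — g1: attacked by Nf3; g2: attacked by Rg1; h2: attacked by Nf3.
White has no legal moves → checkmate.

yes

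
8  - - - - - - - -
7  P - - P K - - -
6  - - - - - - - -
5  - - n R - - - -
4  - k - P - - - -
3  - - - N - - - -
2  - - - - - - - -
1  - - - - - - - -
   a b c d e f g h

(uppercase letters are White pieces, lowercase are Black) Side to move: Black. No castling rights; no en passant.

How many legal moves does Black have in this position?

8

Black to move; king on b4.
In check: yes, from the white knight on d3.
Legal moves: Kb5, Ka5, Kc4, Ka4, Kc3, Kb3, Ka3, Nxd3.
Count: 8.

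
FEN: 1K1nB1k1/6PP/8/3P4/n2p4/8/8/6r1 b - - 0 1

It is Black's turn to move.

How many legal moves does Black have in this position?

2

Black to move; king on g8.
In check: yes, from the white pawn on h7.
Legal moves: Kxh7, Kxg7.
Count: 2.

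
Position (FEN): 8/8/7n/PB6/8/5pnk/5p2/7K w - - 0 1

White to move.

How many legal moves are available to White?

0

White to move; king on h1.
In check: yes, from the black knight on g3.
Legal moves: none.
Count: 0.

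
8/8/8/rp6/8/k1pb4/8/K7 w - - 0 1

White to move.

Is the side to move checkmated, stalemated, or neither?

stalemate

White to move; white king on a1.
In check: no.
King squares — b1: attacked by Bd3; a2: attacked by Ka3; b2: attacked by Ka3.
Legal moves for White: none.
Not in check and no legal moves → stalemate.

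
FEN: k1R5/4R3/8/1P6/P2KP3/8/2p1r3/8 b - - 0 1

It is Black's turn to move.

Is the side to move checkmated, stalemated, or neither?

Black to move; black king on a8.
In check: yes, from the white rook on c8.
King squares — a7: attacked by Re7; b7: attacked by Re7; b8: attacked by Rc8.
Legal moves for Black: none.
In check with no legal moves → checkmate.

checkmate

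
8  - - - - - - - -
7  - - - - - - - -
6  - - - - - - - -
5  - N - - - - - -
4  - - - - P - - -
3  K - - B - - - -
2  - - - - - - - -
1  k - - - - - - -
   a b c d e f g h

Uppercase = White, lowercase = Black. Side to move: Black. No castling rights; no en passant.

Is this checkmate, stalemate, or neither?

stalemate

Black to move; black king on a1.
In check: no.
King squares — b1: attacked by Bd3; a2: attacked by Ka3; b2: attacked by Ka3.
Legal moves for Black: none.
Not in check and no legal moves → stalemate.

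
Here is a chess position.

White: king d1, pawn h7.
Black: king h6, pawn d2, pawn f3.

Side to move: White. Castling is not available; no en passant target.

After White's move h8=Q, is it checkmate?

After h8=Q: black king on h6; in check: yes, from the white queen on h8.
Black has 2 legal replies: Kg6, Kg5.
In check but a legal move exists → not checkmate.

no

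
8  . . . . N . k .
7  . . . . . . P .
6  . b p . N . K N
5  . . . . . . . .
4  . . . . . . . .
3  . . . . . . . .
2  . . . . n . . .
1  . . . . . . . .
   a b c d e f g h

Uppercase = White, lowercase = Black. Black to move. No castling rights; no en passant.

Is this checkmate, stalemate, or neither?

checkmate

Black to move; black king on g8.
In check: yes, from the white knight on h6.
King squares — f7: attacked by Kg6; g7: attacked by Ne6; h7: attacked by Kg6; f8: attacked by Ne6; h8: attacked by Pg7.
Legal moves for Black: none.
In check with no legal moves → checkmate.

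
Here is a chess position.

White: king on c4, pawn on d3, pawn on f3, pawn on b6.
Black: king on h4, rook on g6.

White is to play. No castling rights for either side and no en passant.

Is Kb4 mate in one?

no

After Kb4: black king on h4; in check: no.
Black is not in check, so this cannot be checkmate.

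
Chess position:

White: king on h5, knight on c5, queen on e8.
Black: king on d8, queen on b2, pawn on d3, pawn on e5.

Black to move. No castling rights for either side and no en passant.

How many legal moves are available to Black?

Black to move; king on d8.
In check: yes, from the white queen on e8.
Legal moves: Kxe8, Kc7.
Count: 2.

2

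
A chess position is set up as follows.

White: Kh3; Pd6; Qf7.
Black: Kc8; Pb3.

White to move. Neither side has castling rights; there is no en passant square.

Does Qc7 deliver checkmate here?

After Qc7: black king on c8; in check: yes, from the white queen on c7.
King squares — b7: attacked by Qc7; c7: attacked by Pd6; d7: attacked by Qc7; b8: attacked by Qc7; d8: attacked by Qc7.
Black has no legal moves → checkmate.

yes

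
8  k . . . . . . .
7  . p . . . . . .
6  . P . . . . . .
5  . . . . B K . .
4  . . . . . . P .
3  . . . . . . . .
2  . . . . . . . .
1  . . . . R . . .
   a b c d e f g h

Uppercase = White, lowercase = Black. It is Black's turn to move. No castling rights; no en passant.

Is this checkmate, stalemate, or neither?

stalemate

Black to move; black king on a8.
In check: no.
King squares — a7: attacked by Pb6; b7: own pawn; b8: attacked by Be5.
Legal moves for Black: none.
Not in check and no legal moves → stalemate.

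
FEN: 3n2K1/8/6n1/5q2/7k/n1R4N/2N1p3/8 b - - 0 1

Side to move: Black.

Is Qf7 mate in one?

After Qf7: white king on g8; in check: yes, from the black queen on f7.
King squares — f7: attacked by Nd8; g7: attacked by Qf7; h7: attacked by Qf7; f8: attacked by Ng6; h8: attacked by Ng6.
White has no legal moves → checkmate.

yes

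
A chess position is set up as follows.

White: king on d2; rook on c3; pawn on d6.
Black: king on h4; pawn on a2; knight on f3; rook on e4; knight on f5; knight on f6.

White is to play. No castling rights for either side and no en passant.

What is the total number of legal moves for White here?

White to move; king on d2.
In check: yes, from the black knight on f3.
Legal moves: Kd3, Kc2, Kd1, Kc1, Rxf3.
Count: 5.

5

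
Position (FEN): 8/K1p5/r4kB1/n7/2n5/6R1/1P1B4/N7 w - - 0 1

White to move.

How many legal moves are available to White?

2

White to move; king on a7.
In check: yes, from the black rook on a6.
Legal moves: Kb8, Kxa6.
Count: 2.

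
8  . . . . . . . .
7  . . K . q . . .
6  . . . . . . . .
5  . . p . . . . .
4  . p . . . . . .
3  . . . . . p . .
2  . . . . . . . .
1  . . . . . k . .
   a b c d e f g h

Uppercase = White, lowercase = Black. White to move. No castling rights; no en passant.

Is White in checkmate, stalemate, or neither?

neither

White to move; white king on c7.
In check: yes, from the black queen on e7.
King squares — b6: available; c6: available; d6: attacked by Qe7; b7: attacked by Qe7; d7: attacked by Qe7; b8: available; c8: available; d8: attacked by Qe7.
Legal moves for White: Kc8, Kb8, Kc6, Kb6.
White is in check but has 4 legal moves → neither.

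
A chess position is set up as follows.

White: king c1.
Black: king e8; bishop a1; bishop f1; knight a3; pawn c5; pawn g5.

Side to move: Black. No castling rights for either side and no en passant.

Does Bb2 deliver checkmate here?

After Bb2: white king on c1; in check: yes, from the black bishop on b2.
White has 3 legal replies: Kd2, Kxb2, Kd1.
In check but a legal move exists → not checkmate.

no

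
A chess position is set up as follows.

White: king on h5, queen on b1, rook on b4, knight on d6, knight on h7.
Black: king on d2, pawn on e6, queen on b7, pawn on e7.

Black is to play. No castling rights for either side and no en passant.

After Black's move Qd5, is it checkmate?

no

After Qd5: white king on h5; in check: yes, from the black queen on d5.
White has 7 legal replies: Kh6, Kg6, Kh4, Kg4, Ng5, Nf5, Qf5.
In check but a legal move exists → not checkmate.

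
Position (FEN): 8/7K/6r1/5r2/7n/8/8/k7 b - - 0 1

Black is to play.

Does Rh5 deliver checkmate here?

yes

After Rh5: white king on h7; in check: yes, from the black rook on h5.
King squares — g6: attacked by Nh4; h6: attacked by Rh5; g7: attacked by Rg6; g8: attacked by Rg6; h8: attacked by Rh5.
White has no legal moves → checkmate.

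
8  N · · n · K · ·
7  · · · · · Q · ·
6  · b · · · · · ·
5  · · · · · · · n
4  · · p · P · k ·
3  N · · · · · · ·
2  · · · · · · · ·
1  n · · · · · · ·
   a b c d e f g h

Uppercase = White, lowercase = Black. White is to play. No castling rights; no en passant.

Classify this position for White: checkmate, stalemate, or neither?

neither

White to move; white king on f8.
In check: no.
Legal moves for White include: Kg8, Ke8, Ke7, Nc7, Nxb6, Qg8+, Qe8, Qh7, Qg7+, Qe7, Qd7+, Qc7, Qb7, Qa7, Qg6+, Qf6, Qe6+, Qxh5+, ... (list truncated; more exist).
White has legal moves and is not in check → neither.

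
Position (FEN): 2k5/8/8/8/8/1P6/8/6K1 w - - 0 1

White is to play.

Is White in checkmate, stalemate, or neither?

White to move; white king on g1.
In check: no.
Legal moves for White: Kh2, Kg2, Kf2, Kh1, Kf1, b4.
White has 6 legal moves and is not in check → neither.

neither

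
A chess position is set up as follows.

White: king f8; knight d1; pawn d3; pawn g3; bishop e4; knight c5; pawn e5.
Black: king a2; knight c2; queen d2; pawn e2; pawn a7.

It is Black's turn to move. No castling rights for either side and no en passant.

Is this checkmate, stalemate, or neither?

Black to move; black king on a2.
In check: no.
Legal moves for Black include: Qh6+, Qg5, Qa5, Qf4+, Qb4, Qe3, Qxd3, Qc3, Qe1, Qxd1, Qc1, Nd4, Nb4, Ne3, Na3, Ne1, Na1, Ka3, ... (list truncated; more exist).
Black has legal moves and is not in check → neither.

neither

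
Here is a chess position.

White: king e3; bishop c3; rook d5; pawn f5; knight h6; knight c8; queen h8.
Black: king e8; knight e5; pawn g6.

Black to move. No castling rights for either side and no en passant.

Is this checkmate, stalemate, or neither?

checkmate

Black to move; black king on e8.
In check: yes, from the white queen on h8.
King squares — d7: attacked by Rd5; e7: attacked by Nc8; f7: attacked by Nh6; d8: attacked by Rd5; f8: attacked by Qh8.
Legal moves for Black: none.
In check with no legal moves → checkmate.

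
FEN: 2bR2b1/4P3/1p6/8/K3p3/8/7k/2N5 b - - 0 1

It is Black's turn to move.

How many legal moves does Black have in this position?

21

Black to move; king on h2.
In check: no.
Legal moves: Bh7, Bf7, Bge6, Bd5, Bc4, Bb3+, Ba2, Bd7+, Bb7, Bce6, Ba6, Bf5, Bg4, Bh3, Kh3, Kg3, Kg2, Kh1, Kg1, b5+, e3.
Count: 21.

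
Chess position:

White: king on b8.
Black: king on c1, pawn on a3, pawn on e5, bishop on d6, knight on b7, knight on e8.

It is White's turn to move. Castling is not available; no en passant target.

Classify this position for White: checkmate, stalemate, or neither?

neither

White to move; white king on b8.
In check: yes, from the black bishop on d6.
King squares — a7: available; b7: available; c7: attacked by Bd6; a8: available; c8: available.
Legal moves for White: Kc8, Ka8, Kxb7, Ka7.
White is in check but has 4 legal moves → neither.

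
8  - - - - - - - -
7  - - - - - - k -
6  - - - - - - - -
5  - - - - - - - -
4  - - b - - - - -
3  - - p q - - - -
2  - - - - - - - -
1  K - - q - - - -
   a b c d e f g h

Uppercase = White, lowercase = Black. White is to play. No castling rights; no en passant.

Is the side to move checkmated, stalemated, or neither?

White to move; white king on a1.
In check: yes, from the black queen on d1.
King squares — b1: attacked by Qd1; a2: attacked by Bc4; b2: attacked by Pc3.
Legal moves for White: none.
In check with no legal moves → checkmate.

checkmate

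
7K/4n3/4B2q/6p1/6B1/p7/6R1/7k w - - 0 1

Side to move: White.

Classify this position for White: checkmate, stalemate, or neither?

checkmate

White to move; white king on h8.
In check: yes, from the black queen on h6.
King squares — g7: attacked by Qh6; h7: attacked by Qh6; g8: attacked by Ne7.
Legal moves for White: none.
In check with no legal moves → checkmate.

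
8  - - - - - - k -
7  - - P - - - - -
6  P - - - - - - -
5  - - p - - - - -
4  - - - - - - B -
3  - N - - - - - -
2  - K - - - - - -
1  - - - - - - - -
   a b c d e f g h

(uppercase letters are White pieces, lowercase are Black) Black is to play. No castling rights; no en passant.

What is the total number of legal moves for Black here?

6

Black to move; king on g8.
In check: no.
Legal moves: Kh8, Kf8, Kh7, Kg7, Kf7, c4.
Count: 6.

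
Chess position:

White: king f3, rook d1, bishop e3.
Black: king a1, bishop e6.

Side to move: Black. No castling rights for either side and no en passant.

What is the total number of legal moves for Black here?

Black to move; king on a1.
In check: yes, from the white rook on d1.
Legal moves: Kb2, Ka2.
Count: 2.

2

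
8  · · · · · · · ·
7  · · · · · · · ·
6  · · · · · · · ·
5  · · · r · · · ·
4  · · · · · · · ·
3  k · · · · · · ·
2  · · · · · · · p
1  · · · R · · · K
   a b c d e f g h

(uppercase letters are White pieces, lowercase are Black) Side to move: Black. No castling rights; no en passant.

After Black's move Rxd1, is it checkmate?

no

After Rxd1: white king on h1; in check: yes, from the black rook on d1.
White has 2 legal replies: Kxh2, Kg2.
In check but a legal move exists → not checkmate.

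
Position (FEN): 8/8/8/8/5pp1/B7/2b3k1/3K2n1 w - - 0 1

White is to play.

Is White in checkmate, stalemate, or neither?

White to move; white king on d1.
In check: yes, from the black bishop on c2.
King squares — c1: available; e1: available; c2: available; d2: available; e2: attacked by Ng1.
Legal moves for White: Kd2, Kxc2, Ke1, Kc1.
White is in check but has 4 legal moves → neither.

neither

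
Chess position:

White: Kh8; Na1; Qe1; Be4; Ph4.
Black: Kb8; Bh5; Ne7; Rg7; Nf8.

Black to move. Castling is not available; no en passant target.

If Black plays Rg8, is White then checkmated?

yes

After Rg8: white king on h8; in check: yes, from the black rook on g8.
King squares — g7: attacked by Rg8; h7: attacked by Nf8; g8: attacked by Ne7.
White has no legal moves → checkmate.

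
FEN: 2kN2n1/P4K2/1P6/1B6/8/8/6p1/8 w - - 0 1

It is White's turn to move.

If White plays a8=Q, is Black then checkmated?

yes

After a8=Q: black king on c8; in check: yes, from the white queen on a8.
King squares — b7: attacked by Qa8; c7: attacked by Pb6; d7: attacked by Bb5; b8: attacked by Qa8; d8: attacked by Qa8.
Black has no legal moves → checkmate.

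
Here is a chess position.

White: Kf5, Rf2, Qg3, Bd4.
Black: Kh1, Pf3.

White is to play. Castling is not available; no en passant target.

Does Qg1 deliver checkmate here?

no

After Qg1: black king on h1; in check: yes, from the white queen on g1.
Black has 1 legal reply: Kxg1.
In check but a legal move exists → not checkmate.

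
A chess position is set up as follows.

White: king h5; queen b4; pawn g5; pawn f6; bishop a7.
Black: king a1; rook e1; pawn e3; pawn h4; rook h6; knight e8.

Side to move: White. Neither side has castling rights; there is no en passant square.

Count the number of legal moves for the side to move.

White to move; king on h5.
In check: yes, from the black rook on h6.
Legal moves: Kxh6, Kg4, gxh6.
Count: 3.

3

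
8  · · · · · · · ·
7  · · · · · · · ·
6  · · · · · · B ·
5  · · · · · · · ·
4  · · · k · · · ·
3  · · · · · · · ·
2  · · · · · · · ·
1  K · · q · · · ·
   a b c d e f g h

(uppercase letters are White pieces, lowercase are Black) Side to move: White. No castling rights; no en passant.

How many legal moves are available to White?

White to move; king on a1.
In check: yes, from the black queen on d1.
Legal moves: Kb2, Ka2, Bb1.
Count: 3.

3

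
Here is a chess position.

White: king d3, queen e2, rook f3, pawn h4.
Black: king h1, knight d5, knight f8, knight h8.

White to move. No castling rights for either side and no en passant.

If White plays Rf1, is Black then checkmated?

yes

After Rf1: black king on h1; in check: yes, from the white rook on f1.
King squares — g1: attacked by Rf1; g2: attacked by Qe2; h2: attacked by Qe2.
Black has no legal moves → checkmate.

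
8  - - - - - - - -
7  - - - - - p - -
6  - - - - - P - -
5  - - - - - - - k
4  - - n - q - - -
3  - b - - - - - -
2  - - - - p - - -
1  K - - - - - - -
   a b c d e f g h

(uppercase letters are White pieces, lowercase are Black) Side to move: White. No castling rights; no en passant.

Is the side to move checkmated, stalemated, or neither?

White to move; white king on a1.
In check: no.
King squares — b1: attacked by Qe4; a2: attacked by Bb3; b2: attacked by Nc4.
Legal moves for White: none.
Not in check and no legal moves → stalemate.

stalemate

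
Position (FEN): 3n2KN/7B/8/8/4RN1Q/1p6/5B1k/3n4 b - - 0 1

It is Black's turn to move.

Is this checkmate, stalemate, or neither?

Black to move; black king on h2.
In check: yes, from the white queen on h4.
King squares — g1: attacked by Bf2; h1: attacked by Qh4; g2: attacked by Nf4; g3: attacked by Bf2; h3: attacked by Nf4.
Legal moves for Black: none.
In check with no legal moves → checkmate.

checkmate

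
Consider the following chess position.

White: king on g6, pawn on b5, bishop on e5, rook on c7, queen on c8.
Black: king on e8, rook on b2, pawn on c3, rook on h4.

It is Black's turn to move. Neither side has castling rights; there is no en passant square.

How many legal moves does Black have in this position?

Black to move; king on e8.
In check: yes, from the white queen on c8.
Legal moves: none.
Count: 0.

0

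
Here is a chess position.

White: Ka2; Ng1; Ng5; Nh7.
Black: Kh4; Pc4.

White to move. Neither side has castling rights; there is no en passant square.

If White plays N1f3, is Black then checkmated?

no

After N1f3: black king on h4; in check: yes, from the white knight on f3.
Black has 3 legal replies: Kh5, Kg4, Kg3.
In check but a legal move exists → not checkmate.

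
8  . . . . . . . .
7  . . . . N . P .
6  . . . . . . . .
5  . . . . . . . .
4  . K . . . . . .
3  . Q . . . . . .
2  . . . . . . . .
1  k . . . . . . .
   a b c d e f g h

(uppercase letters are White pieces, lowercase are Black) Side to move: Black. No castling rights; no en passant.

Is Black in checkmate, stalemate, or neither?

stalemate

Black to move; black king on a1.
In check: no.
King squares — b1: attacked by Qb3; a2: attacked by Qb3; b2: attacked by Qb3.
Legal moves for Black: none.
Not in check and no legal moves → stalemate.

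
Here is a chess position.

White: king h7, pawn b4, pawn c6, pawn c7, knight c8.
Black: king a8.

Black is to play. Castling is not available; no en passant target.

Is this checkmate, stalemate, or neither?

Black to move; black king on a8.
In check: no.
King squares — a7: attacked by Nc8; b7: attacked by Pc6; b8: attacked by Pc7.
Legal moves for Black: none.
Not in check and no legal moves → stalemate.

stalemate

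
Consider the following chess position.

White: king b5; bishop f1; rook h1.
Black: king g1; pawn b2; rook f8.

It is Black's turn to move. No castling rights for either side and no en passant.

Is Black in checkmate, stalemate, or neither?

Black to move; black king on g1.
In check: yes, from the white rook on h1.
Legal moves for Black: Kf2, Kxh1.
Black is in check but has 2 legal moves → neither.

neither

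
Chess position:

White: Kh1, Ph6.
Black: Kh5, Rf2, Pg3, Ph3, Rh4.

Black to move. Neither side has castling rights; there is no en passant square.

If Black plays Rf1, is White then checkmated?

yes

After Rf1: white king on h1; in check: yes, from the black rook on f1.
King squares — g1: attacked by Rf1; g2: attacked by Ph3; h2: attacked by Pg3.
White has no legal moves → checkmate.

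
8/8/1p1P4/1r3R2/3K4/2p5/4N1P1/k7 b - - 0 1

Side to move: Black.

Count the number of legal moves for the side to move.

13

Black to move; king on a1.
In check: no.
Legal moves: Rxf5, Re5, Rd5+, Rc5, Ra5, Rb4+, Rb3, Rb2, Rb1, Kb2, Ka2, Kb1, c2.
Count: 13.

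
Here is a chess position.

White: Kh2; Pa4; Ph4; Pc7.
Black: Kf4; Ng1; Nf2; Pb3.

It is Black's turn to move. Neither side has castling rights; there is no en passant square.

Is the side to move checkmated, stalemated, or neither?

neither

Black to move; black king on f4.
In check: no.
Legal moves for Black: Kf5, Ke5, Kg4, Ke4, Kf3, Ke3, Ng4+, Ne4, Nfh3, Nd3, Nh1, Nd1, Ngh3, Nf3+, Ne2, b2.
Black has 16 legal moves and is not in check → neither.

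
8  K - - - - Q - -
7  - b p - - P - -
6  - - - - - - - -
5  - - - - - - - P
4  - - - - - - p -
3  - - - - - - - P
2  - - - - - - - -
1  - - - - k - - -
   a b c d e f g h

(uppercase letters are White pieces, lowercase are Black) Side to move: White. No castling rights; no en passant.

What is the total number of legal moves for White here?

White to move; king on a8.
In check: yes, from the black bishop on b7.
Legal moves: Kb8, Kxb7, Ka7.
Count: 3.

3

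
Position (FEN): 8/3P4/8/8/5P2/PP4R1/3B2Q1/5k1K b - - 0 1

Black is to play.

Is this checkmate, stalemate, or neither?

checkmate

Black to move; black king on f1.
In check: yes, from the white queen on g2.
King squares — e1: attacked by Bd2; g1: attacked by Kh1; e2: attacked by Qg2; f2: attacked by Qg2; g2: attacked by Kh1.
Legal moves for Black: none.
In check with no legal moves → checkmate.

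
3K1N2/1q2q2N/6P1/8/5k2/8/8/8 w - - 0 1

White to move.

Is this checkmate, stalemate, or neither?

White to move; white king on d8.
In check: yes, from the black queen on e7.
King squares — c7: attacked by Qb7; d7: attacked by Qb7; e7: attacked by Qb7; c8: attacked by Qb7; e8: attacked by Qe7.
Legal moves for White: none.
In check with no legal moves → checkmate.

checkmate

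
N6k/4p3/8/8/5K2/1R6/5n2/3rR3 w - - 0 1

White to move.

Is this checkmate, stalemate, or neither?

White to move; white king on f4.
In check: no.
Legal moves for White include: Nc7, Nb6, Kg5, Kf5, Ke5, Kg3, Kf3, Ke3, Rb8+, Rb7, Rb6, Rb5, Rb4, Rh3+, Rg3, Rf3, Rbe3, Rd3, ... (list truncated; more exist).
White has legal moves and is not in check → neither.

neither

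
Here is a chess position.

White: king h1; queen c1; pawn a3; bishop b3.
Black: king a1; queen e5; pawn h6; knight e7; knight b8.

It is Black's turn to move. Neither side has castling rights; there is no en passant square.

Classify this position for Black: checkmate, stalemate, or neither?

checkmate

Black to move; black king on a1.
In check: yes, from the white queen on c1.
King squares — b1: attacked by Qc1; a2: attacked by Bb3; b2: attacked by Qc1.
Legal moves for Black: none.
In check with no legal moves → checkmate.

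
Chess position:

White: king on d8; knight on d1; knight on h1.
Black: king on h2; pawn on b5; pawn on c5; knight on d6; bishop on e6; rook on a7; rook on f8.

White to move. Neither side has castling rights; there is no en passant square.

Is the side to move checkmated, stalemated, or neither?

checkmate

White to move; white king on d8.
In check: yes, from the black rook on f8.
King squares — c7: attacked by Ra7; d7: attacked by Be6; e7: attacked by Ra7; c8: attacked by Nd6; e8: attacked by Nd6.
Legal moves for White: none.
In check with no legal moves → checkmate.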